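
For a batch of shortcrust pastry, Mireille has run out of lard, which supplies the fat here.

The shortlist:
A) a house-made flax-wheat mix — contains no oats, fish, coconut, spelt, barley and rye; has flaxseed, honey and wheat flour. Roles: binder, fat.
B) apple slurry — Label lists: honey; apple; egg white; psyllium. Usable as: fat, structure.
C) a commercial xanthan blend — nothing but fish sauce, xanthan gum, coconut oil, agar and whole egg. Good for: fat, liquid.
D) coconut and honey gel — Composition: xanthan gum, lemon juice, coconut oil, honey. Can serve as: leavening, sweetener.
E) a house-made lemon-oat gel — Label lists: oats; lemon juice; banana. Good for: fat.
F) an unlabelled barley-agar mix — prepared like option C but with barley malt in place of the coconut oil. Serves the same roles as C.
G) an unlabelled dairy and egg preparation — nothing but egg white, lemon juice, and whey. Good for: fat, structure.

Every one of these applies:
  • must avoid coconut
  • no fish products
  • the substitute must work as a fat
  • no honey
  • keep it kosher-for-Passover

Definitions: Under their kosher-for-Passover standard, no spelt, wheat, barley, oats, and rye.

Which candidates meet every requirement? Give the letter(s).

G

A: has wheat flour, so not kosher-for-Passover; has honey, so not honey-free — out
B: has honey, so not honey-free — out
C: has fish sauce, so not fish-free; has coconut oil, so not coconut-free — out
D: not usable as a fat; has honey, so not honey-free (and 1 more) — reject
E: has oats, so not kosher-for-Passover — reject
F: has barley malt, so not kosher-for-Passover; has fish sauce, so not fish-free — out
G: only whey, egg white, and lemon juice; none excluded — keep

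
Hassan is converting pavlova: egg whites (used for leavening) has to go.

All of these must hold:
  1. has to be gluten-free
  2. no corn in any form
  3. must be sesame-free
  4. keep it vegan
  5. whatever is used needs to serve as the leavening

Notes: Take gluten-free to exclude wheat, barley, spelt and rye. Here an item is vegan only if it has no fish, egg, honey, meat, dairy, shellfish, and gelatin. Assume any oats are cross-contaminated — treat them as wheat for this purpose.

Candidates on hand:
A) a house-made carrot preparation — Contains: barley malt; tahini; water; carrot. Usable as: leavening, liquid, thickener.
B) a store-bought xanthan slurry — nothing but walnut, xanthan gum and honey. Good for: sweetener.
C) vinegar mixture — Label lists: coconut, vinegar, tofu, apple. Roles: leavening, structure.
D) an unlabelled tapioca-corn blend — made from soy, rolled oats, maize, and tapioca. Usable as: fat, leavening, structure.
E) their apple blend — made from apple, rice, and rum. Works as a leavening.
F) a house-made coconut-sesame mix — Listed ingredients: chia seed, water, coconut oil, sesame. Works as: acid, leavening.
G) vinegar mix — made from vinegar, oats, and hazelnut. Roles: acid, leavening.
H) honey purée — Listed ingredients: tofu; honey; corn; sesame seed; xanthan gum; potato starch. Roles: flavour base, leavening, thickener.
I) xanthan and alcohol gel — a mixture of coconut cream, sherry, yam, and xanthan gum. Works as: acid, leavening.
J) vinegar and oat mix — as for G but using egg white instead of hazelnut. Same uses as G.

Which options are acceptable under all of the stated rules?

C, E, I

A: has barley malt, so not gluten-free; has tahini, so not sesame-free — reject
B: not usable as a leavening; has honey, so not vegan — reject
C: vegan, no corn — keep
D: has rolled oats, so not gluten-free; has maize, so not corn-free — out
E: only rum, rice and apple; none excluded — keep
F: has sesame, so not sesame-free — no
G: has oats, so not gluten-free — no
H: has honey, so not vegan; has corn, so not corn-free (and 1 more) — reject
I: sherry and coconut cream etc. — none of it excluded — valid
J: has oats, so not gluten-free; has egg white, so not vegan — no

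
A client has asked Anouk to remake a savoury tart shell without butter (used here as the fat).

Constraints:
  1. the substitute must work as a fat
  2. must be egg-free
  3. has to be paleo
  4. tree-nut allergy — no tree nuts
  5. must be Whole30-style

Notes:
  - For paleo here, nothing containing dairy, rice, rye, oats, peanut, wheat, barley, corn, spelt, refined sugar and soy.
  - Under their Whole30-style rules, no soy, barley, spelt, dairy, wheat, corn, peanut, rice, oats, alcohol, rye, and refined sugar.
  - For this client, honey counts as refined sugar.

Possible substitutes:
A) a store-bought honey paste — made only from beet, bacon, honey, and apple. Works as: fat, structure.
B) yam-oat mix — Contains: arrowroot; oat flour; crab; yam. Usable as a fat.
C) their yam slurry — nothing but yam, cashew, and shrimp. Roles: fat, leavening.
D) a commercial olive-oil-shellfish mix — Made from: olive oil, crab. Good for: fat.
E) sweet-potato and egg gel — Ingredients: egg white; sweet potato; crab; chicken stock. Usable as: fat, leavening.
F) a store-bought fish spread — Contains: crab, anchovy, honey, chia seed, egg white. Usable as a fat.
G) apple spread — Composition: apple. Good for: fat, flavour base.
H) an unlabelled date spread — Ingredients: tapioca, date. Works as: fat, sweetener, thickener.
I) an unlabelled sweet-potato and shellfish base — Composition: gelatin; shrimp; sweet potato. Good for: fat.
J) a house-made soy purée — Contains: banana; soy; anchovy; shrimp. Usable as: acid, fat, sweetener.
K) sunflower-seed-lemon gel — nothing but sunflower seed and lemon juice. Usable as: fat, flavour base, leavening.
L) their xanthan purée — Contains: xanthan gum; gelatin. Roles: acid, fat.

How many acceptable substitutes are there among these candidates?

6

A: has honey, so not paleo; has honey, so not Whole30-style — reject
B: has oat flour, so not paleo; has oat flour, so not Whole30-style — reject
C: has cashew, so not tree-nut-free — reject
D: no tree nuts, paleo — keep
E: has egg white, so not egg-free — out
F: has honey, so not paleo; has honey, so not Whole30-style (and 1 more) — reject
G: Whole30-style, paleo — valid
H: every rule checks out — valid
I: only gelatin, shrimp, and sweet potato; none excluded — keep
J: has soy, so not paleo; has soy, so not Whole30-style — reject
K: only lemon juice and sunflower seed; none excluded — valid
L: only gelatin and xanthan gum; none excluded — valid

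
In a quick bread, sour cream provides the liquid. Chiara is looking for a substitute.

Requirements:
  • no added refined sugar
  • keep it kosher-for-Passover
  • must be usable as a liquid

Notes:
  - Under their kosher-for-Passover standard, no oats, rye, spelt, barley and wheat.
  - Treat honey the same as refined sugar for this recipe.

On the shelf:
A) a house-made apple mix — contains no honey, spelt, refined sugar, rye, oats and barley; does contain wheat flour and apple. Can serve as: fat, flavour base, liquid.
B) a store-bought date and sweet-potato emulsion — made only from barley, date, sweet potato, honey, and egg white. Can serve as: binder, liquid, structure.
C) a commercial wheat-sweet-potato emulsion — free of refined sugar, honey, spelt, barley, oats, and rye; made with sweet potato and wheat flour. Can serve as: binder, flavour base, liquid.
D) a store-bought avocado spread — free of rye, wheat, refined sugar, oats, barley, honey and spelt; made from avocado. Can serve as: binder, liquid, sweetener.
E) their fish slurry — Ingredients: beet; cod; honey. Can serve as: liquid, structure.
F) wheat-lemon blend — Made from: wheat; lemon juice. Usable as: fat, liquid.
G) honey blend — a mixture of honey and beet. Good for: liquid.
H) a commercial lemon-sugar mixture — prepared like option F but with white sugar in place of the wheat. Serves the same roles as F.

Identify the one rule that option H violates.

no-added-sugar

usable as a liquid: satisfied
kosher-for-Passover: satisfied
no-added-sugar: has white sugar — fails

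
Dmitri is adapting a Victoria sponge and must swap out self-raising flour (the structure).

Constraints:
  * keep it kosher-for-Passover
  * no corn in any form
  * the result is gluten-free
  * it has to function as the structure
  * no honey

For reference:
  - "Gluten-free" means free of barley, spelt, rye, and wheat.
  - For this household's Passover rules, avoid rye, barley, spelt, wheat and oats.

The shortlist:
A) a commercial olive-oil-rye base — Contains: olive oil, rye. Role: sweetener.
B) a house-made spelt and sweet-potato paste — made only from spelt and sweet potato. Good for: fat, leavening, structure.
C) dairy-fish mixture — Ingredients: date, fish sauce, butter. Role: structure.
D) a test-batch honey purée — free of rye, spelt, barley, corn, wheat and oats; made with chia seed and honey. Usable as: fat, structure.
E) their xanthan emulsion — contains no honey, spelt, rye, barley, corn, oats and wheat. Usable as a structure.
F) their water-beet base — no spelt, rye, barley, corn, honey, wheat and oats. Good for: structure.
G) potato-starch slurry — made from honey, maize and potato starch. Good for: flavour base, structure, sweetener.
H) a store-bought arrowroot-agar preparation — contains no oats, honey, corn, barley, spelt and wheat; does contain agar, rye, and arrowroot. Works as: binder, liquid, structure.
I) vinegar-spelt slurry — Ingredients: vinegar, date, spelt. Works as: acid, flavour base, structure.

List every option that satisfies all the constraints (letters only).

A: not usable as a structure; has rye, so not gluten-free (and 1 more) — out
B: has spelt, so not gluten-free; has spelt, so not kosher-for-Passover — out
C: only butter, fish sauce and date; none excluded — keep
D: has honey, so not honey-free — no
E: works as a structure, no honey, kosher-for-Passover — keep
F: no honey, gluten-free — keep
G: has honey, so not honey-free; has maize, so not corn-free — out
H: has rye, so not gluten-free; has rye, so not kosher-for-Passover — no
I: has spelt, so not gluten-free; has spelt, so not kosher-for-Passover — reject

C, E, F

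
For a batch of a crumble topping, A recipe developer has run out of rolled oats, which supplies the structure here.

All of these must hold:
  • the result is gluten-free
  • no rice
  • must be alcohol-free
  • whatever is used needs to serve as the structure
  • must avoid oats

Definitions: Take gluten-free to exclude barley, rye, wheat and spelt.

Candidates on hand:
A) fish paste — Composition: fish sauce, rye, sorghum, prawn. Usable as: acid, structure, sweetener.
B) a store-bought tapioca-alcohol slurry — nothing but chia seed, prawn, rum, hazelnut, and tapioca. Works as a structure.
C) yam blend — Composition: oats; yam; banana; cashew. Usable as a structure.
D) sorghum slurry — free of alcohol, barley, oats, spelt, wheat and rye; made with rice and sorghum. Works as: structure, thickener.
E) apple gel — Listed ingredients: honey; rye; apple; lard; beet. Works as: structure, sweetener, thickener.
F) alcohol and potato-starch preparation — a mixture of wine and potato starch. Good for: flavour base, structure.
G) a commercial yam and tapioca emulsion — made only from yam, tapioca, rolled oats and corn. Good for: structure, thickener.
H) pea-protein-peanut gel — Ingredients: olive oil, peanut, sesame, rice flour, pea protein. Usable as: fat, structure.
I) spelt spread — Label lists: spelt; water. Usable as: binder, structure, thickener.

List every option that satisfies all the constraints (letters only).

A: has rye, so not gluten-free — reject
B: has rum, so not alcohol-free — no
C: has oats, so not oat-free — no
D: has rice, so not rice-free — out
E: has rye, so not gluten-free — out
F: has wine, so not alcohol-free — reject
G: has rolled oats, so not oat-free — no
H: has rice flour, so not rice-free — reject
I: has spelt, so not gluten-free — out

none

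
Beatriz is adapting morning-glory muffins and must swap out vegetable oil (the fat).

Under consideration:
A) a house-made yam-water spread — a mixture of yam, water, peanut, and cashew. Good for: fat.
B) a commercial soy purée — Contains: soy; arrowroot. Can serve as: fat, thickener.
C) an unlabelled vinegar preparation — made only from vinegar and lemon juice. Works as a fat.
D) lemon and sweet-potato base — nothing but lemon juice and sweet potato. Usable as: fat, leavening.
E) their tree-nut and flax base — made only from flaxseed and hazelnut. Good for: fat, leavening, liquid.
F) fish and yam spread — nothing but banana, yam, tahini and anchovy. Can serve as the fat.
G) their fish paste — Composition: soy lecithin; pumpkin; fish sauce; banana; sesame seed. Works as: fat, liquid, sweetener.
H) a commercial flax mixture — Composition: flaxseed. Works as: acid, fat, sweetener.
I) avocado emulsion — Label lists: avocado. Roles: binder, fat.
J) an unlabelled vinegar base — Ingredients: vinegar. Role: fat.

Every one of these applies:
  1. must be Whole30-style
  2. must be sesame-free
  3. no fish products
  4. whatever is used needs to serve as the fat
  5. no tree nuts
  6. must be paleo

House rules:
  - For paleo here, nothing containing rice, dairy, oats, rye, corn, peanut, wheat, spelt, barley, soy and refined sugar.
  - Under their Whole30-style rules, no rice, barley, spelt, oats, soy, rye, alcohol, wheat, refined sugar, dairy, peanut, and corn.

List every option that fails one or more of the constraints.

A, B, E, F, G

A: has peanut, so not paleo; has peanut, so not Whole30-style (and 1 more) — out
B: has soy, so not paleo; has soy, so not Whole30-style — reject
C: Whole30-style, paleo — OK
D: nothing on the exclusion list — valid
E: has hazelnut, so not tree-nut-free — out
F: has anchovy, so not fish-free; has tahini, so not sesame-free — reject
G: has soy lecithin, so not paleo; has soy lecithin, so not Whole30-style (and 2 more) — out
H: only flaxseed; none excluded — OK
I: paleo, Whole30-style — valid
J: works as a fat, Whole30-style, no tree nuts — keep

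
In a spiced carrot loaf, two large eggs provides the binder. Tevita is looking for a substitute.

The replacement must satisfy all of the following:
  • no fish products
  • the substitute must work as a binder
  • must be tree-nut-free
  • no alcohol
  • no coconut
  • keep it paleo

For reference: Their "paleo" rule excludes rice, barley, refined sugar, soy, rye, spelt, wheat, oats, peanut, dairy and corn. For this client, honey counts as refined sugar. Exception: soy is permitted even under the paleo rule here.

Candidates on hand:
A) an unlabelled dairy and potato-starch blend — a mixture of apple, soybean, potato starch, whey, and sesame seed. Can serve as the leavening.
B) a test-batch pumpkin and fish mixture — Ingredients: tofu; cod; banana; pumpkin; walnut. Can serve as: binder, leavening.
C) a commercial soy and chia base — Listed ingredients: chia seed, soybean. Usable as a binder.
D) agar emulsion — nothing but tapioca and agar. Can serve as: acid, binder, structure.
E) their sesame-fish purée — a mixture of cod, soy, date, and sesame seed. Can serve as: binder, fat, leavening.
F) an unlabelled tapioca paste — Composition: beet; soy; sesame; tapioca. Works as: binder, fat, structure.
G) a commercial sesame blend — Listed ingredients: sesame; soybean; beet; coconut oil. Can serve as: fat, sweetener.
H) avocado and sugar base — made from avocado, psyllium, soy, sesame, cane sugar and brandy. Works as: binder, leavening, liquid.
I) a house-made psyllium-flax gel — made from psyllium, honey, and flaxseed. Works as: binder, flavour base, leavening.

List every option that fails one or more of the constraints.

A, B, E, G, H, I

A: not usable as a binder; has whey, so not paleo — reject
B: has walnut, so not tree-nut-free; has cod, so not fish-free — reject
C: soy is permitted under the paleo carve-out; nothing else excluded — OK
D: only agar and tapioca; none excluded — keep
E: has cod, so not fish-free — no
F: soy is permitted under the paleo carve-out; nothing else excluded — OK
G: not usable as a binder; has coconut oil, so not coconut-free — reject
H: has cane sugar, so not paleo; has brandy, so not alcohol-free — out
I: has honey, so not paleo — no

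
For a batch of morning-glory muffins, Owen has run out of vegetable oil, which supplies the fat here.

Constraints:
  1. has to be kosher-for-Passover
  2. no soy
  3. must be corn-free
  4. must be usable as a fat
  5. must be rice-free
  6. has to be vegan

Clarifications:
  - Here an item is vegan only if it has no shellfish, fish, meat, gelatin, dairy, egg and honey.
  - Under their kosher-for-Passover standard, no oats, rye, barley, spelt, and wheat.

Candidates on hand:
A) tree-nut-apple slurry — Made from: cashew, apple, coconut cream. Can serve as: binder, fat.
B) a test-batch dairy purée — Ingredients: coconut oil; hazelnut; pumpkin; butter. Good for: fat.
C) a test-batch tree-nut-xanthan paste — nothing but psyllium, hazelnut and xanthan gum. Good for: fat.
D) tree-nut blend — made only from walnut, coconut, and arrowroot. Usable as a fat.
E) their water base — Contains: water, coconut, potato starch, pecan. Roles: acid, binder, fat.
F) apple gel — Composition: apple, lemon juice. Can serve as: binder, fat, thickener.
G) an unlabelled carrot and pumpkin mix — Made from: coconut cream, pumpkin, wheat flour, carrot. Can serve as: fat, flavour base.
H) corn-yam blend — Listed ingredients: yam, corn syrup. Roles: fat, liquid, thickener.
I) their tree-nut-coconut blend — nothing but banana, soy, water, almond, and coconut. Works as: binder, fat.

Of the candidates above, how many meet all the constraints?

A: nothing on the exclusion list — keep
B: has butter, so not vegan — reject
C: no corn, kosher-for-Passover — keep
D: only coconut, walnut and arrowroot; none excluded — OK
E: all constraints satisfied — keep
F: works as a fat, vegan, no soy — keep
G: has wheat flour, so not kosher-for-Passover — out
H: has corn syrup, so not corn-free — reject
I: has soy, so not soy-free — out

5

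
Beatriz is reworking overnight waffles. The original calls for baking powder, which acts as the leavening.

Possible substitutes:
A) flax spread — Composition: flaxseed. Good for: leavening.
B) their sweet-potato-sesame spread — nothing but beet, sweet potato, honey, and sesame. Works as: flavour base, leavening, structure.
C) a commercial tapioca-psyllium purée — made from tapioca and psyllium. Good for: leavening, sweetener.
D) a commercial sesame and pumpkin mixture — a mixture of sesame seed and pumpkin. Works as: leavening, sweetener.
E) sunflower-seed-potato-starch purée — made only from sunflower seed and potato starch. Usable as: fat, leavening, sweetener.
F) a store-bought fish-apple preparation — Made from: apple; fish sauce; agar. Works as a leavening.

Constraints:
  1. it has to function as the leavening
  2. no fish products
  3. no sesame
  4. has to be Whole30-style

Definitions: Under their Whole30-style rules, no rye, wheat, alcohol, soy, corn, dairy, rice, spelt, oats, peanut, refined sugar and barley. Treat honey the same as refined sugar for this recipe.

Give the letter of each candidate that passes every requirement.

A: nothing on the exclusion list — valid
B: has honey, so not Whole30-style; has sesame, so not sesame-free — no
C: nothing on the exclusion list — keep
D: has sesame seed, so not sesame-free — no
E: only potato starch and sunflower seed; none excluded — valid
F: has fish sauce, so not fish-free — reject

A, C, E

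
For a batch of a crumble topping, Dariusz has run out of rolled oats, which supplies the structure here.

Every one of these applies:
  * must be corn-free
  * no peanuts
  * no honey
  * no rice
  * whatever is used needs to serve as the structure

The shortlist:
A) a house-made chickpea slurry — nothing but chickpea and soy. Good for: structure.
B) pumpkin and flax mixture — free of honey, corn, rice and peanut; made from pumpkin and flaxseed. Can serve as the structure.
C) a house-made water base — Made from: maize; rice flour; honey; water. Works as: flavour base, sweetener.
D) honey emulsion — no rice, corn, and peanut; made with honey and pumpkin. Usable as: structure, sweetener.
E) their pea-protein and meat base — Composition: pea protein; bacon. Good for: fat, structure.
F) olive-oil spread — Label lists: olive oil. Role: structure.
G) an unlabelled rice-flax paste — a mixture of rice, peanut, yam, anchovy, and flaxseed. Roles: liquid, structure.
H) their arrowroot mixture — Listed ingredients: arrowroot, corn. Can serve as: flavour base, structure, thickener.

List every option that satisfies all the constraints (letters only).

A, B, E, F

A: every rule checks out — OK
B: works as a structure, no corn, no rice — valid
C: not usable as a structure; has rice flour, so not rice-free (and 2 more) — out
D: has honey, so not honey-free — no
E: no corn, no rice — OK
F: only olive oil; none excluded — keep
G: has rice, so not rice-free; has peanut, so not peanut-free — no
H: has corn, so not corn-free — reject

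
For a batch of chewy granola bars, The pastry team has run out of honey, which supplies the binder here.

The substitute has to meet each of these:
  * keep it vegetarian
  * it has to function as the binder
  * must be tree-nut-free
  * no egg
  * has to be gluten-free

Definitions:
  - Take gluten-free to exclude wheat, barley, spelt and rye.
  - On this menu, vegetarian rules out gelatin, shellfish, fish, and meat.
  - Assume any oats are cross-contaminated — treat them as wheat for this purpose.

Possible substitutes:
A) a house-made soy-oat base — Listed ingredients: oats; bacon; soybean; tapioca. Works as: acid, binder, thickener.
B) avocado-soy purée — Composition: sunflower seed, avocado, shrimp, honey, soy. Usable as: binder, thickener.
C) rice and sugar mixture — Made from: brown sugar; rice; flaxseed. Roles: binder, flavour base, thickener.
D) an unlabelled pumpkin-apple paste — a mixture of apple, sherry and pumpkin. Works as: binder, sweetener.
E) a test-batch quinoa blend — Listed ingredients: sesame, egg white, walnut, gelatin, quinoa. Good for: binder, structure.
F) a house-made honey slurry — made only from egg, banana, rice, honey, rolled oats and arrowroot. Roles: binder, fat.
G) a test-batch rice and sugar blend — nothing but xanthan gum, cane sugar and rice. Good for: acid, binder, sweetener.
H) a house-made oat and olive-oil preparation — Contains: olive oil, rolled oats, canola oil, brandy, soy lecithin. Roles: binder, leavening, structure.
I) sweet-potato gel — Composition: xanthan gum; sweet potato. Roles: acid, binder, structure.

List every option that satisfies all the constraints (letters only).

A: has oats, so not gluten-free; has bacon, so not vegetarian — no
B: has shrimp, so not vegetarian — no
C: no egg, vegetarian — OK
D: no egg, no tree nuts — valid
E: has gelatin, so not vegetarian; has walnut, so not tree-nut-free (and 1 more) — out
F: has rolled oats, so not gluten-free; has egg, so not egg-free — reject
G: vegetarian, no egg — OK
H: has rolled oats, so not gluten-free — out
I: nothing on the exclusion list — valid

C, D, G, I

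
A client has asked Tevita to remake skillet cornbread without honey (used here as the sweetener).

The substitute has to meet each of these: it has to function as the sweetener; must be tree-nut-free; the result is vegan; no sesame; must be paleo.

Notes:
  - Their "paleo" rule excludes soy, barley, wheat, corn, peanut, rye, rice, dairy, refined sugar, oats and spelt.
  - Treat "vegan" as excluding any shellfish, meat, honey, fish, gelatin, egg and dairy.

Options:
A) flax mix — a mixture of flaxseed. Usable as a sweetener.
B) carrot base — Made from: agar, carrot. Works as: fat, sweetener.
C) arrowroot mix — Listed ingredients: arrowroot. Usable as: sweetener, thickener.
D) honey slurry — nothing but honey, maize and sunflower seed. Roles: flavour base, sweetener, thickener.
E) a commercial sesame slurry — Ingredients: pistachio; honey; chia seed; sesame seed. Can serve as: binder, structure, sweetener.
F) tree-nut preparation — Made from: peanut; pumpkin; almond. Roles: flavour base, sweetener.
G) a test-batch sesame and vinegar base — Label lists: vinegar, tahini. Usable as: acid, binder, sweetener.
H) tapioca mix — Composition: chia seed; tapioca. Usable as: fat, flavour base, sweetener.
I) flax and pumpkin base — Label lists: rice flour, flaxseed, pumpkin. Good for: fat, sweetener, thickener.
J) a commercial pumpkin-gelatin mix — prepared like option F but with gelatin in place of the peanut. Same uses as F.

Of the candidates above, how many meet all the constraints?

4

A: every rule checks out — keep
B: every rule checks out — OK
C: vegan, no tree nuts — OK
D: has maize, so not paleo; has honey, so not vegan — out
E: has honey, so not vegan; has pistachio, so not tree-nut-free (and 1 more) — no
F: has peanut, so not paleo; has almond, so not tree-nut-free — out
G: has tahini, so not sesame-free — out
H: no tree nuts, vegan — OK
I: has rice flour, so not paleo — out
J: has gelatin, so not vegan; has almond, so not tree-nut-free — out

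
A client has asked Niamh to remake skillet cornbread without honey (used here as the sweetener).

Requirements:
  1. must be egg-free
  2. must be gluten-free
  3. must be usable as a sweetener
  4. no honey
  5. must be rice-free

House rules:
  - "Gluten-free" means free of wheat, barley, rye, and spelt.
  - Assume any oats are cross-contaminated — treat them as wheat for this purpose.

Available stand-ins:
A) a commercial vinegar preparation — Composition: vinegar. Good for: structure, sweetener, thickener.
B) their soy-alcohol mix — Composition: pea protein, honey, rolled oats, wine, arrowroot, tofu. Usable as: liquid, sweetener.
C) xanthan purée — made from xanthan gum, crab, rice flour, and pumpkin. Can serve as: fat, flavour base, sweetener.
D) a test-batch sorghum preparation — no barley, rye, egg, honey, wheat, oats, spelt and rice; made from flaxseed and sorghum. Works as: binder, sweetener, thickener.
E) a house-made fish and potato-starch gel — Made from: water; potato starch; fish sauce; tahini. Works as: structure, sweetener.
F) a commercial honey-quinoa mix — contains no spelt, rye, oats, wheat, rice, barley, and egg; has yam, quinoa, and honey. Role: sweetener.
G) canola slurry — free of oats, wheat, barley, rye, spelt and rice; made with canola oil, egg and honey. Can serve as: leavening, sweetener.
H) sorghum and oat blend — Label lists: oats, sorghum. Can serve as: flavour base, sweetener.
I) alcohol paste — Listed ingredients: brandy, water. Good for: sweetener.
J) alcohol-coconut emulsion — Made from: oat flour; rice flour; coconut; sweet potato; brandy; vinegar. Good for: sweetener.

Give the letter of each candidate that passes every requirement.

A: only vinegar; none excluded — valid
B: has rolled oats, so not gluten-free; has honey, so not honey-free — out
C: has rice flour, so not rice-free — out
D: every rule checks out — valid
E: works as a sweetener, gluten-free, no rice — OK
F: has honey, so not honey-free — no
G: has honey, so not honey-free; has egg, so not egg-free — out
H: has oats, so not gluten-free — out
I: only brandy and water; none excluded — OK
J: has oat flour, so not gluten-free; has rice flour, so not rice-free — reject

A, D, E, I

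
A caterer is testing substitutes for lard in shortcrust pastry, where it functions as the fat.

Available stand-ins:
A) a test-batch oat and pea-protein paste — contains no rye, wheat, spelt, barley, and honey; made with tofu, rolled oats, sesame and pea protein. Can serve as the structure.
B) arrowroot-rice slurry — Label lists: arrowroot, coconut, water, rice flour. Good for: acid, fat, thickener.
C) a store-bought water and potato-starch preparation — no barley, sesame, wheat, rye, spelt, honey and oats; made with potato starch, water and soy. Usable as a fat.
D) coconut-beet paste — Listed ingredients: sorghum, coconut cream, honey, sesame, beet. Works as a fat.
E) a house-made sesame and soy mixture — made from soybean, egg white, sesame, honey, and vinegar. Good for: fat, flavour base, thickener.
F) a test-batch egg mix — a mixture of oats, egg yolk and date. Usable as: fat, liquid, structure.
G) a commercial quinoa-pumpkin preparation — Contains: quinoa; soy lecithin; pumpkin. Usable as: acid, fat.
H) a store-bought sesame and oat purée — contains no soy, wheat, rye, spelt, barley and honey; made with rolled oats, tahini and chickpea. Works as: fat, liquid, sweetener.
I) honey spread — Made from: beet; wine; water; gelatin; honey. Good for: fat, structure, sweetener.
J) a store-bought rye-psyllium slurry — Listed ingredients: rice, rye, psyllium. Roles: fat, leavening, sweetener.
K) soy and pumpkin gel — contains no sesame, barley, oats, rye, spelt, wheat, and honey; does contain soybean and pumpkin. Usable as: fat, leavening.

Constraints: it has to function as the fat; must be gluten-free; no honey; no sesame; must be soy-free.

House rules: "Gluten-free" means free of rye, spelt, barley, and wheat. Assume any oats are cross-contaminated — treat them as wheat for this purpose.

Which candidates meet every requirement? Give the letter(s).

B

A: not usable as a fat; has rolled oats, so not gluten-free (and 2 more) — out
B: works as a fat, gluten-free, no sesame — valid
C: has soy, so not soy-free — no
D: has sesame, so not sesame-free; has honey, so not honey-free — out
E: has soybean, so not soy-free; has sesame, so not sesame-free (and 1 more) — reject
F: has oats, so not gluten-free — no
G: has soy lecithin, so not soy-free — reject
H: has rolled oats, so not gluten-free; has tahini, so not sesame-free — no
I: has honey, so not honey-free — out
J: has rye, so not gluten-free — no
K: has soybean, so not soy-free — reject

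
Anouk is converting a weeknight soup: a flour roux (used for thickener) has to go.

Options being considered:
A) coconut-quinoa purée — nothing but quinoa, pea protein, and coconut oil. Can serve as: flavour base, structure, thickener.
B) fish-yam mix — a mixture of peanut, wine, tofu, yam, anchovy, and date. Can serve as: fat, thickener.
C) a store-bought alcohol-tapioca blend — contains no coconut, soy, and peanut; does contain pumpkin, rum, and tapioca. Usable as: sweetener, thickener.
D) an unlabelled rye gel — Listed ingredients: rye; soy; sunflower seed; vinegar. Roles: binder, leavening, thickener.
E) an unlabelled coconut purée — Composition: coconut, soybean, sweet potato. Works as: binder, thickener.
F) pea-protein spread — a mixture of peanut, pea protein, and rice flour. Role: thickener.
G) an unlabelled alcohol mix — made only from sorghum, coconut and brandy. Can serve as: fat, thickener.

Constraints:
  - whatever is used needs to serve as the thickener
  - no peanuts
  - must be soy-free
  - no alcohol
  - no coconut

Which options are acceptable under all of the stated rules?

A: has coconut oil, so not coconut-free — out
B: has peanut, so not peanut-free; has wine, so not alcohol-free (and 1 more) — reject
C: has rum, so not alcohol-free — no
D: has soy, so not soy-free — reject
E: has coconut, so not coconut-free; has soybean, so not soy-free — no
F: has peanut, so not peanut-free — out
G: has coconut, so not coconut-free; has brandy, so not alcohol-free — no

none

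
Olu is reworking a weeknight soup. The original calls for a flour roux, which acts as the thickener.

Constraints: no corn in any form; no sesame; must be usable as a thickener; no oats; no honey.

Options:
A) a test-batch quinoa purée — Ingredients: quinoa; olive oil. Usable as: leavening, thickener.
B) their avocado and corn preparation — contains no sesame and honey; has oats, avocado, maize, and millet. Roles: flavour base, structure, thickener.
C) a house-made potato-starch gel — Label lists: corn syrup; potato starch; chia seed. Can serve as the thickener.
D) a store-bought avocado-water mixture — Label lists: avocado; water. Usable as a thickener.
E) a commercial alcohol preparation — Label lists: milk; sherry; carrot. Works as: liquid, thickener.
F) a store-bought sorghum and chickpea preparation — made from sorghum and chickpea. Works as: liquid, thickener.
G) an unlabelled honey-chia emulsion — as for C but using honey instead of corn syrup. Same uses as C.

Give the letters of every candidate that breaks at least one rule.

A: all constraints satisfied — OK
B: has oats, so not oat-free; has maize, so not corn-free — reject
C: has corn syrup, so not corn-free — reject
D: only water and avocado; none excluded — valid
E: all constraints satisfied — keep
F: no oats, no honey — keep
G: has honey, so not honey-free — out

B, C, G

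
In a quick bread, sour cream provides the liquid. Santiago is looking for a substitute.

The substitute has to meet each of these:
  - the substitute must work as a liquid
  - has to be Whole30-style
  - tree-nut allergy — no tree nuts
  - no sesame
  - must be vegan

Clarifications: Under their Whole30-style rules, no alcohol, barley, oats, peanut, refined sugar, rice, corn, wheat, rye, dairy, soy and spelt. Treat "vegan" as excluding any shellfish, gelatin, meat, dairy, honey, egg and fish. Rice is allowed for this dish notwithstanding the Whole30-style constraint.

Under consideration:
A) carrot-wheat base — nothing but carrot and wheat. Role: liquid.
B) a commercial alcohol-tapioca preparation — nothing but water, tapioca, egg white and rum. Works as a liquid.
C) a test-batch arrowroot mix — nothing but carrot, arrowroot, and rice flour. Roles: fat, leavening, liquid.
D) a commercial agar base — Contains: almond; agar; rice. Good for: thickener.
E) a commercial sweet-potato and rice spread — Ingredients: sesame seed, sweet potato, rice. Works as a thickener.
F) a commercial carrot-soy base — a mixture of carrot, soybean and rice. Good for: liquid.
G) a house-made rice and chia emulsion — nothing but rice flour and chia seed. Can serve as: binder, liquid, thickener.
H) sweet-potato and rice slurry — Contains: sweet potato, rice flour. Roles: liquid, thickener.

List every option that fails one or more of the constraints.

A, B, D, E, F

A: has wheat, so not Whole30-style — no
B: has rum, so not Whole30-style; has egg white, so not vegan — reject
C: rice is permitted under the Whole30-style carve-out; nothing else excluded — valid
D: not usable as a liquid; has almond, so not tree-nut-free — out
E: not usable as a liquid; has sesame seed, so not sesame-free — no
F: has soybean, so not Whole30-style — reject
G: rice is permitted under the Whole30-style carve-out; nothing else excluded — valid
H: rice is permitted under the Whole30-style carve-out; nothing else excluded — keep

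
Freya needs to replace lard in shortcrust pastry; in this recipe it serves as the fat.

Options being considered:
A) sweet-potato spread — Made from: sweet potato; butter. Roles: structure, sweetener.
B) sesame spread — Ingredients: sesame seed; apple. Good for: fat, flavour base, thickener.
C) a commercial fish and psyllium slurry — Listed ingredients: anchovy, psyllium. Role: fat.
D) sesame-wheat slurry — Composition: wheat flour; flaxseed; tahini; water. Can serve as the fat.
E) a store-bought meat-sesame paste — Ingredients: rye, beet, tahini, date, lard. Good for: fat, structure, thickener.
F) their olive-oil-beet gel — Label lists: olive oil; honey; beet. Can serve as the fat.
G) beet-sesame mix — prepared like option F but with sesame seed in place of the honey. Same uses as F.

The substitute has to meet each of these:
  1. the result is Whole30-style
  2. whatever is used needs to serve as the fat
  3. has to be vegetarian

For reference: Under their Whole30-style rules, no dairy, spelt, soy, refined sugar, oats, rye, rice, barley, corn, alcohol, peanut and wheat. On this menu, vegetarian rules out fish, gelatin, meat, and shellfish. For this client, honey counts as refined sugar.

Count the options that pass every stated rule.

A: not usable as a fat; has butter, so not Whole30-style — out
B: every rule checks out — valid
C: has anchovy, so not vegetarian — no
D: has wheat flour, so not Whole30-style — no
E: has rye, so not Whole30-style; has lard, so not vegetarian — reject
F: has honey, so not Whole30-style — out
G: works as a fat, Whole30-style, vegetarian — keep

2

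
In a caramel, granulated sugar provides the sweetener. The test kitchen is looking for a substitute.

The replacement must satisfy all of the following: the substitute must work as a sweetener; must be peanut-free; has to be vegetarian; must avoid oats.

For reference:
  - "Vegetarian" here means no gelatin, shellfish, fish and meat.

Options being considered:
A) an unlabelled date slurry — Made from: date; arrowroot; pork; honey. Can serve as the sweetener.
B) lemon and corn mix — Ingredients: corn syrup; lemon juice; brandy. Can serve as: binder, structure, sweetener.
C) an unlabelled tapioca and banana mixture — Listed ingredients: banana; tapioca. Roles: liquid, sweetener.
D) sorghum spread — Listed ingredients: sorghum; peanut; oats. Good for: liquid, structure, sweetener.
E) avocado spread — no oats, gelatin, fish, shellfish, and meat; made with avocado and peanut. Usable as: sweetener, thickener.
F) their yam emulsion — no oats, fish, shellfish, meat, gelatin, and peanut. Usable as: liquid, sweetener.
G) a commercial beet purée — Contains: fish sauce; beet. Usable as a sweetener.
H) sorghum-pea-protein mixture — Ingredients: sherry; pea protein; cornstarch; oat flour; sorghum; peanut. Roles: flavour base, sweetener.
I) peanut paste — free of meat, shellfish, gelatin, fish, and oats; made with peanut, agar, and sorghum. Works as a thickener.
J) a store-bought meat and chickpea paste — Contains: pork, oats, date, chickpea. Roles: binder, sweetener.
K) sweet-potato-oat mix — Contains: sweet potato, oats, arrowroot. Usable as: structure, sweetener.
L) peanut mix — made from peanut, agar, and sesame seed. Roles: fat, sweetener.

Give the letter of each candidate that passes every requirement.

B, C, F

A: has pork, so not vegetarian — reject
B: only brandy, corn syrup and lemon juice; none excluded — valid
C: every rule checks out — valid
D: has oats, so not oat-free; has peanut, so not peanut-free — reject
E: has peanut, so not peanut-free — out
F: works as a sweetener, vegetarian, no peanut — keep
G: has fish sauce, so not vegetarian — no
H: has oat flour, so not oat-free; has peanut, so not peanut-free — reject
I: not usable as a sweetener; has peanut, so not peanut-free — no
J: has pork, so not vegetarian; has oats, so not oat-free — out
K: has oats, so not oat-free — reject
L: has peanut, so not peanut-free — no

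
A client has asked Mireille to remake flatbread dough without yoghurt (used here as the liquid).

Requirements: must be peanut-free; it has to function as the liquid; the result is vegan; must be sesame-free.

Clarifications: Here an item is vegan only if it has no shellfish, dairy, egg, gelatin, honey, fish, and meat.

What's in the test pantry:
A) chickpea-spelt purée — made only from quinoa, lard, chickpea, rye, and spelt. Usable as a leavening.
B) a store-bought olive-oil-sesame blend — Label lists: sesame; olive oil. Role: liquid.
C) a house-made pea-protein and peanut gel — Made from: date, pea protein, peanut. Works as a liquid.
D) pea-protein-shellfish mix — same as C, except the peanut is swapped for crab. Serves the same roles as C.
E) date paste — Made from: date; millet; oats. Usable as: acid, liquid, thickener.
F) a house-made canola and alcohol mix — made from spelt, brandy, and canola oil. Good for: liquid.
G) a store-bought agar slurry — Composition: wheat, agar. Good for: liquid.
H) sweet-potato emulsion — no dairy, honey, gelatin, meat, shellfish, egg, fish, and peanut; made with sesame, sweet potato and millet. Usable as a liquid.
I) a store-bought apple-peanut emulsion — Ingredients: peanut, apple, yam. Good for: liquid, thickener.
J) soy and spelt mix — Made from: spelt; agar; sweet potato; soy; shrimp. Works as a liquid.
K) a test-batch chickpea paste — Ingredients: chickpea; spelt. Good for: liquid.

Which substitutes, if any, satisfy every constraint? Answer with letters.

A: not usable as a liquid; has lard, so not vegan — reject
B: has sesame, so not sesame-free — no
C: has peanut, so not peanut-free — out
D: has crab, so not vegan — no
E: all constraints satisfied — OK
F: all constraints satisfied — valid
G: vegan, no sesame — valid
H: has sesame, so not sesame-free — out
I: has peanut, so not peanut-free — out
J: has shrimp, so not vegan — out
K: no peanut, no sesame — valid

E, F, G, K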